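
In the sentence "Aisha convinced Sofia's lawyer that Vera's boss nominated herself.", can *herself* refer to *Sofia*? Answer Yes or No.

*herself* is a reflexive; Principle A requires it to be bound within its binding domain — the clause headed by 'nominated'.
— Sofia: possessor inside the object DP of the matrix clause; does not c-command the reflexive — cannot bind it (Principle A).

No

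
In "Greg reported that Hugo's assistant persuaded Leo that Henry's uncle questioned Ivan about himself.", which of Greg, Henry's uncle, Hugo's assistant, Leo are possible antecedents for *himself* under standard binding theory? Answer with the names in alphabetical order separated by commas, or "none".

Henry's uncle

*himself* is a reflexive; Principle A requires it to be bound within its binding domain — the clause headed by 'questioned'.
— Greg: subject of the matrix clause; c-commands the reflexive but lies outside its binding domain — cannot bind it (Principle A).
— Henry's uncle: subject of the clause headed by 'questioned'; c-commands the reflexive within its binding domain — allowed (Principle A).
— Hugo's assistant: subject of the clause headed by 'persuaded'; c-commands the reflexive but lies outside its binding domain — cannot bind it (Principle A).
— Leo: object of the clause headed by 'persuaded'; c-commands the reflexive but lies outside its binding domain — cannot bind it (Principle A).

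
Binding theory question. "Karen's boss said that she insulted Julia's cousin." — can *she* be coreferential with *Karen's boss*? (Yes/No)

*she* is a pronoun; Principle B requires it to be free in its binding domain — the clause headed by 'insulted'.
— Karen's boss: subject of the matrix clause; c-commands the pronoun but lies outside its binding domain — allowed.

Yes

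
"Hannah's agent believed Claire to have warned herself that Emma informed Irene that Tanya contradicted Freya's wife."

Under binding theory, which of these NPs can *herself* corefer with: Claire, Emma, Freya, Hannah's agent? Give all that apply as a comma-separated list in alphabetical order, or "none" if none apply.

Claire

*herself* is a reflexive; Principle A requires it to be bound within its binding domain — the clause headed by 'warned'.
— Claire: subject of the clause headed by 'warned'; c-commands the reflexive within its binding domain — allowed (Principle A).
— Emma: subject of the clause headed by 'informed'; does not c-command the reflexive — cannot bind it (Principle A).
— Freya: possessor inside the object DP of the clause headed by 'contradicted'; does not c-command the reflexive — cannot bind it (Principle A).
— Hannah's agent: subject of the matrix clause; c-commands the reflexive but lies outside its binding domain — cannot bind it (Principle A).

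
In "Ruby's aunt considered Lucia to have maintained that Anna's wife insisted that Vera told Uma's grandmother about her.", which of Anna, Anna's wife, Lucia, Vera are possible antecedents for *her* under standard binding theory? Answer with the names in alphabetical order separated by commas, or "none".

Anna, Anna's wife, Lucia

*her* is a pronoun; Principle B requires it to be free in its binding domain — the clause headed by 'told'.
— Anna: possessor inside the subject DP of the clause headed by 'insisted'; does not c-command the pronoun — Principle B does not apply; allowed.
— Anna's wife: subject of the clause headed by 'insisted'; c-commands the pronoun but lies outside its binding domain — allowed.
— Lucia: subject of the clause headed by 'maintained'; c-commands the pronoun but lies outside its binding domain — allowed.
— Vera: subject of the clause headed by 'told'; c-commands the pronoun within its binding domain — blocked (Principle B).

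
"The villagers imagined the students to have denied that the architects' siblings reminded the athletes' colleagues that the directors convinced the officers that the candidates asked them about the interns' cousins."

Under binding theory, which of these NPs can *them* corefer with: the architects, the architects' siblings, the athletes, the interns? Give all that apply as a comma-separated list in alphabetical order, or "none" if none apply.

*them* is a pronoun; Principle B requires it to be free in its binding domain — the clause headed by 'asked'.
— the architects: possessor inside the subject DP of the clause headed by 'reminded'; does not c-command the pronoun — Principle B does not apply; allowed.
— the architects' siblings: subject of the clause headed by 'reminded'; c-commands the pronoun but lies outside its binding domain — allowed.
— the athletes: possessor inside the object DP of the clause headed by 'reminded'; does not c-command the pronoun — Principle B does not apply; allowed.
— the interns: possessor inside the second object DP of the clause headed by 'asked'; is c-commanded by the pronoun; coreference would bind this R-expression — blocked (Principle C).

the architects, the architects' siblings, the athletes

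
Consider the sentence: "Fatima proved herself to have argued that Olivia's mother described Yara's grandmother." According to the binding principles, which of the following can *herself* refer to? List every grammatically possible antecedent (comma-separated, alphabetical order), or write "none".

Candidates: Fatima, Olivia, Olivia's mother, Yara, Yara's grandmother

Fatima

*herself* is a reflexive; Principle A requires it to be bound within its binding domain — the matrix clause.
— Fatima: subject of the matrix clause; c-commands the reflexive within its binding domain — allowed (Principle A).
— Olivia: possessor inside the subject DP of the clause headed by 'described'; does not c-command the reflexive — cannot bind it (Principle A).
— Olivia's mother: subject of the clause headed by 'described'; does not c-command the reflexive — cannot bind it (Principle A).
— Yara: possessor inside the object DP of the clause headed by 'described'; does not c-command the reflexive — cannot bind it (Principle A).
— Yara's grandmother: object of the clause headed by 'described'; does not c-command the reflexive — cannot bind it (Principle A).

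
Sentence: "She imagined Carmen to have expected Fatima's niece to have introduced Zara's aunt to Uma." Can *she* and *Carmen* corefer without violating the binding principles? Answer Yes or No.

No

*Carmen* is an R-expression; Principle C requires it to be free (not bound by any c-commanding expression).
— she: subject of the matrix clause; the pronoun c-commands the R-expression — coreference blocked (Principle C).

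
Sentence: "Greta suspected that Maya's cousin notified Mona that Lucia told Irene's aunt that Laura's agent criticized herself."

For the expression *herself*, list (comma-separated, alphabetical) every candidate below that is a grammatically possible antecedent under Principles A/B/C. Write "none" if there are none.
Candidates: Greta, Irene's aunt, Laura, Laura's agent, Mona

*herself* is a reflexive; Principle A requires it to be bound within its binding domain — the clause headed by 'criticized'.
— Greta: subject of the matrix clause; c-commands the reflexive but lies outside its binding domain — cannot bind it (Principle A).
— Irene's aunt: object of the clause headed by 'told'; c-commands the reflexive but lies outside its binding domain — cannot bind it (Principle A).
— Laura: possessor inside the subject DP of the clause headed by 'criticized'; does not c-command the reflexive — cannot bind it (Principle A).
— Laura's agent: subject of the clause headed by 'criticized'; c-commands the reflexive within its binding domain — allowed (Principle A).
— Mona: object of the clause headed by 'notified'; c-commands the reflexive but lies outside its binding domain — cannot bind it (Principle A).

Laura's agent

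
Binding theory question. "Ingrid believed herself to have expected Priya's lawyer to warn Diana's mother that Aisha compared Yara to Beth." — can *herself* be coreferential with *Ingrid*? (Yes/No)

*herself* is a reflexive; Principle A requires it to be bound within its binding domain — the matrix clause.
— Ingrid: subject of the matrix clause; c-commands the reflexive within its binding domain — allowed (Principle A).

Yes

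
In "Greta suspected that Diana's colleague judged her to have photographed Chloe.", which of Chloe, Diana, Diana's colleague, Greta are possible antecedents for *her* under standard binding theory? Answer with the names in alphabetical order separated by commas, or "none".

*her* is a pronoun; Principle B requires it to be free in its binding domain — the clause headed by 'judged'.
— Chloe: object of the clause headed by 'photographed'; is c-commanded by the pronoun; coreference would bind this R-expression — blocked (Principle C).
— Diana: possessor inside the subject DP of the clause headed by 'judged'; does not c-command the pronoun — Principle B does not apply; allowed.
— Diana's colleague: subject of the clause headed by 'judged'; c-commands the pronoun within its binding domain — blocked (Principle B).
— Greta: subject of the matrix clause; c-commands the pronoun but lies outside its binding domain — allowed.

Diana, Greta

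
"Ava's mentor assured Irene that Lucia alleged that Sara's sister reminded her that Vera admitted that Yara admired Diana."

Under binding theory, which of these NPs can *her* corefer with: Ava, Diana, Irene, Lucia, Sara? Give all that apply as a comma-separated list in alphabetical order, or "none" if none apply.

*her* is a pronoun; Principle B requires it to be free in its binding domain — the clause headed by 'reminded'.
— Ava: possessor inside the subject DP of the matrix clause; does not c-command the pronoun — Principle B does not apply; allowed.
— Diana: object of the clause headed by 'admired'; is c-commanded by the pronoun; coreference would bind this R-expression — blocked (Principle C).
— Irene: object of the matrix clause; c-commands the pronoun but lies outside its binding domain — allowed.
— Lucia: subject of the clause headed by 'alleged'; c-commands the pronoun but lies outside its binding domain — allowed.
— Sara: possessor inside the subject DP of the clause headed by 'reminded'; does not c-command the pronoun — Principle B does not apply; allowed.

Ava, Irene, Lucia, Sara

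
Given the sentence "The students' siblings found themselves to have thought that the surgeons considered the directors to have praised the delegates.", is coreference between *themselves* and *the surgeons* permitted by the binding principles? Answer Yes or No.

No

*themselves* is a reflexive; Principle A requires it to be bound within its binding domain — the matrix clause.
— the surgeons: subject of the clause headed by 'considered'; does not c-command the reflexive — cannot bind it (Principle A).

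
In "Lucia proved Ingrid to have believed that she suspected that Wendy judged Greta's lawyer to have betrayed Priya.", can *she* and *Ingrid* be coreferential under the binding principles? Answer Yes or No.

*Ingrid* is an R-expression; Principle C requires it to be free (not bound by any c-commanding expression).
— she: subject of the clause headed by 'suspected'; the pronoun does not c-command the R-expression — coreference allowed.

Yes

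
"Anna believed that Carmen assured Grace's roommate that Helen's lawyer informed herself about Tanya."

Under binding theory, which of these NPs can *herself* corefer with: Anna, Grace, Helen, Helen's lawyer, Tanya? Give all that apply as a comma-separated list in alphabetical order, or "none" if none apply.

*herself* is a reflexive; Principle A requires it to be bound within its binding domain — the clause headed by 'informed'.
— Anna: subject of the matrix clause; c-commands the reflexive but lies outside its binding domain — cannot bind it (Principle A).
— Grace: possessor inside the object DP of the clause headed by 'assured'; does not c-command the reflexive — cannot bind it (Principle A).
— Helen: possessor inside the subject DP of the clause headed by 'informed'; does not c-command the reflexive — cannot bind it (Principle A).
— Helen's lawyer: subject of the clause headed by 'informed'; c-commands the reflexive within its binding domain — allowed (Principle A).
— Tanya: second object of the clause headed by 'informed'; does not c-command the reflexive — cannot bind it (Principle A).

Helen's lawyer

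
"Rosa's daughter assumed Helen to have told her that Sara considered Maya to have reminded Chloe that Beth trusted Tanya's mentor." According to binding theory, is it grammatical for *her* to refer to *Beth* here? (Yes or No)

*Beth* is an R-expression; Principle C requires it to be free (not bound by any c-commanding expression).
— her: object of the clause headed by 'told'; the pronoun c-commands the R-expression — coreference blocked (Principle C).

No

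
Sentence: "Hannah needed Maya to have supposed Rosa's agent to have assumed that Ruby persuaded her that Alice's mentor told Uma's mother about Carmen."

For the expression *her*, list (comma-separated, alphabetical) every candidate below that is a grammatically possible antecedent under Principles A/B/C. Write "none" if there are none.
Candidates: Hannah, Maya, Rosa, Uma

*her* is a pronoun; Principle B requires it to be free in its binding domain — the clause headed by 'persuaded'.
— Hannah: subject of the matrix clause; c-commands the pronoun but lies outside its binding domain — allowed.
— Maya: subject of the clause headed by 'supposed'; c-commands the pronoun but lies outside its binding domain — allowed.
— Rosa: possessor inside the subject DP of the clause headed by 'assumed'; does not c-command the pronoun — Principle B does not apply; allowed.
— Uma: possessor inside the object DP of the clause headed by 'told'; is c-commanded by the pronoun; coreference would bind this R-expression — blocked (Principle C).

Hannah, Maya, Rosa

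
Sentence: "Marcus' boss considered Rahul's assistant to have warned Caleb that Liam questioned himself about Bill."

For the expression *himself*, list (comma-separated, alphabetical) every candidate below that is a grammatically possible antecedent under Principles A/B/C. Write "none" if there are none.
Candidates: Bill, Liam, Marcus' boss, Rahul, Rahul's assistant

Liam

*himself* is a reflexive; Principle A requires it to be bound within its binding domain — the clause headed by 'questioned'.
— Bill: second object of the clause headed by 'questioned'; does not c-command the reflexive — cannot bind it (Principle A).
— Liam: subject of the clause headed by 'questioned'; c-commands the reflexive within its binding domain — allowed (Principle A).
— Marcus' boss: subject of the matrix clause; c-commands the reflexive but lies outside its binding domain — cannot bind it (Principle A).
— Rahul: possessor inside the subject DP of the clause headed by 'warned'; does not c-command the reflexive — cannot bind it (Principle A).
— Rahul's assistant: subject of the clause headed by 'warned'; c-commands the reflexive but lies outside its binding domain — cannot bind it (Principle A).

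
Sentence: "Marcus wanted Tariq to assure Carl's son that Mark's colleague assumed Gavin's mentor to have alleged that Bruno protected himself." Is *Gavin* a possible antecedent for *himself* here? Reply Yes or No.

*himself* is a reflexive; Principle A requires it to be bound within its binding domain — the clause headed by 'protected'.
— Gavin: possessor inside the subject DP of the clause headed by 'alleged'; does not c-command the reflexive — cannot bind it (Principle A).

No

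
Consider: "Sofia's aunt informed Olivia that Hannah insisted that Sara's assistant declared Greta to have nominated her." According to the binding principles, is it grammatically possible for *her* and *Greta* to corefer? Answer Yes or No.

No

*her* is a pronoun; Principle B requires it to be free in its binding domain — the clause headed by 'nominated'.
— Greta: subject of the clause headed by 'nominated'; c-commands the pronoun within its binding domain — blocked (Principle B).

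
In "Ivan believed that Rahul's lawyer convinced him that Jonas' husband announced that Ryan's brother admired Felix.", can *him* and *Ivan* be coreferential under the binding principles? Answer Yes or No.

*Ivan* is an R-expression; Principle C requires it to be free (not bound by any c-commanding expression).
— him: object of the clause headed by 'convinced'; the pronoun does not c-command the R-expression — coreference allowed.

Yes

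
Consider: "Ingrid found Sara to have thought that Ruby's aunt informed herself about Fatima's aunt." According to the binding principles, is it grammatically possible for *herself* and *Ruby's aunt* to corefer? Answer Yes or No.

Yes

*herself* is a reflexive; Principle A requires it to be bound within its binding domain — the clause headed by 'informed'.
— Ruby's aunt: subject of the clause headed by 'informed'; c-commands the reflexive within its binding domain — allowed (Principle A).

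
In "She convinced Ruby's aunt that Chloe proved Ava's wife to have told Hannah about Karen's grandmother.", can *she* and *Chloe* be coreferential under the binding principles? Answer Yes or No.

*Chloe* is an R-expression; Principle C requires it to be free (not bound by any c-commanding expression).
— she: subject of the matrix clause; the pronoun c-commands the R-expression — coreference blocked (Principle C).

No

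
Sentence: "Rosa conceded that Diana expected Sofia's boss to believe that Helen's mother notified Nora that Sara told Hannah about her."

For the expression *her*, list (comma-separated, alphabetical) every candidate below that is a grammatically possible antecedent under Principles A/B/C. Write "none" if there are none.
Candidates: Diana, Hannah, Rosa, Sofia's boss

Diana, Rosa, Sofia's boss

*her* is a pronoun; Principle B requires it to be free in its binding domain — the clause headed by 'told'.
— Diana: subject of the clause headed by 'expected'; c-commands the pronoun but lies outside its binding domain — allowed.
— Hannah: object of the clause headed by 'told'; c-commands the pronoun within its binding domain — blocked (Principle B).
— Rosa: subject of the matrix clause; c-commands the pronoun but lies outside its binding domain — allowed.
— Sofia's boss: subject of the clause headed by 'believe'; c-commands the pronoun but lies outside its binding domain — allowed.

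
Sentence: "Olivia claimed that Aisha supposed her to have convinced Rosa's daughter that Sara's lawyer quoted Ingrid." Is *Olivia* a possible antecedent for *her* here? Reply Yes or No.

Yes

*her* is a pronoun; Principle B requires it to be free in its binding domain — the clause headed by 'supposed'.
— Olivia: subject of the matrix clause; c-commands the pronoun but lies outside its binding domain — allowed.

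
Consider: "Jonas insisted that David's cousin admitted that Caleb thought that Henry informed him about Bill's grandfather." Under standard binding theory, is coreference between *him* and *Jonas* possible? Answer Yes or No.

Yes

*Jonas* is an R-expression; Principle C requires it to be free (not bound by any c-commanding expression).
— him: object of the clause headed by 'informed'; the pronoun does not c-command the R-expression — coreference allowed.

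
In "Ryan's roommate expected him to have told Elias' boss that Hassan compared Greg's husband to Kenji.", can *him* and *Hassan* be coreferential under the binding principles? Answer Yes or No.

No

*Hassan* is an R-expression; Principle C requires it to be free (not bound by any c-commanding expression).
— him: subject of the clause headed by 'told'; the pronoun c-commands the R-expression — coreference blocked (Principle C).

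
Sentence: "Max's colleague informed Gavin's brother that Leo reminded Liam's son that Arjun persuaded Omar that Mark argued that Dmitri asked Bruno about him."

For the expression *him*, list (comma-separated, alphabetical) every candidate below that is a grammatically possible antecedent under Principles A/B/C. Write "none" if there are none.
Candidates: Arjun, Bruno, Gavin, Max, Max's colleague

Arjun, Gavin, Max, Max's colleague

*him* is a pronoun; Principle B requires it to be free in its binding domain — the clause headed by 'asked'.
— Arjun: subject of the clause headed by 'persuaded'; c-commands the pronoun but lies outside its binding domain — allowed.
— Bruno: object of the clause headed by 'asked'; c-commands the pronoun within its binding domain — blocked (Principle B).
— Gavin: possessor inside the object DP of the matrix clause; does not c-command the pronoun — Principle B does not apply; allowed.
— Max: possessor inside the subject DP of the matrix clause; does not c-command the pronoun — Principle B does not apply; allowed.
— Max's colleague: subject of the matrix clause; c-commands the pronoun but lies outside its binding domain — allowed.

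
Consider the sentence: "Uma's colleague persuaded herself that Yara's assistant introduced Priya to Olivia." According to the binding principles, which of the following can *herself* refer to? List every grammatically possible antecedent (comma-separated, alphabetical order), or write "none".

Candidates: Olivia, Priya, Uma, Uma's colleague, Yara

Uma's colleague

*herself* is a reflexive; Principle A requires it to be bound within its binding domain — the matrix clause.
— Olivia: second object of the clause headed by 'introduced'; does not c-command the reflexive — cannot bind it (Principle A).
— Priya: object of the clause headed by 'introduced'; does not c-command the reflexive — cannot bind it (Principle A).
— Uma: possessor inside the subject DP of the matrix clause; does not c-command the reflexive — cannot bind it (Principle A).
— Uma's colleague: subject of the matrix clause; c-commands the reflexive within its binding domain — allowed (Principle A).
— Yara: possessor inside the subject DP of the clause headed by 'introduced'; does not c-command the reflexive — cannot bind it (Principle A).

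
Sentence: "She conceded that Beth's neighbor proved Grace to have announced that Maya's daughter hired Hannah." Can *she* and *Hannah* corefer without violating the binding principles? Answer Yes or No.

*Hannah* is an R-expression; Principle C requires it to be free (not bound by any c-commanding expression).
— she: subject of the matrix clause; the pronoun c-commands the R-expression — coreference blocked (Principle C).

No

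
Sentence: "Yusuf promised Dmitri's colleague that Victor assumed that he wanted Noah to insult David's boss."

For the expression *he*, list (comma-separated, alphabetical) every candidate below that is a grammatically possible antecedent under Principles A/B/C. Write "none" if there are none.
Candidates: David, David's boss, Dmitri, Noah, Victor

*he* is a pronoun; Principle B requires it to be free in its binding domain — the clause headed by 'wanted'.
— David: possessor inside the object DP of the clause headed by 'insult'; is c-commanded by the pronoun; coreference would bind this R-expression — blocked (Principle C).
— David's boss: object of the clause headed by 'insult'; is c-commanded by the pronoun; coreference would bind this R-expression — blocked (Principle C).
— Dmitri: possessor inside the object DP of the matrix clause; does not c-command the pronoun — Principle B does not apply; allowed.
— Noah: subject of the clause headed by 'insult'; is c-commanded by the pronoun; coreference would bind this R-expression — blocked (Principle C).
— Victor: subject of the clause headed by 'assumed'; c-commands the pronoun but lies outside its binding domain — allowed.

Dmitri, Victor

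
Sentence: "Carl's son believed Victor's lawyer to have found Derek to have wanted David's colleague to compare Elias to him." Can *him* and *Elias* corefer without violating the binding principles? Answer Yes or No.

No

*Elias* is an R-expression; Principle C requires it to be free (not bound by any c-commanding expression).
— him: second object of the clause headed by 'compare'; the R-expression locally c-commands the pronoun — coreference blocked (Principle B on the pronoun).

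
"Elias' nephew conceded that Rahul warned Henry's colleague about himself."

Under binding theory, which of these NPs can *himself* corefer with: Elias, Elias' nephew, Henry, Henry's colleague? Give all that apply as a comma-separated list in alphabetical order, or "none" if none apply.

*himself* is a reflexive; Principle A requires it to be bound within its binding domain — the clause headed by 'warned'.
— Elias: possessor inside the subject DP of the matrix clause; does not c-command the reflexive — cannot bind it (Principle A).
— Elias' nephew: subject of the matrix clause; c-commands the reflexive but lies outside its binding domain — cannot bind it (Principle A).
— Henry: possessor inside the object DP of the clause headed by 'warned'; does not c-command the reflexive — cannot bind it (Principle A).
— Henry's colleague: object of the clause headed by 'warned'; c-commands the reflexive within its binding domain — allowed (Principle A).

Henry's colleague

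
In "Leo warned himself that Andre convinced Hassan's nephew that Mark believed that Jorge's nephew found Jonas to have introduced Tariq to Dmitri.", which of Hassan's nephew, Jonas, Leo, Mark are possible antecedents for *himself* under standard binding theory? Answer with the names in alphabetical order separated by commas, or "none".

*himself* is a reflexive; Principle A requires it to be bound within its binding domain — the matrix clause.
— Hassan's nephew: object of the clause headed by 'convinced'; does not c-command the reflexive — cannot bind it (Principle A).
— Jonas: subject of the clause headed by 'introduced'; does not c-command the reflexive — cannot bind it (Principle A).
— Leo: subject of the matrix clause; c-commands the reflexive within its binding domain — allowed (Principle A).
— Mark: subject of the clause headed by 'believed'; does not c-command the reflexive — cannot bind it (Principle A).

Leo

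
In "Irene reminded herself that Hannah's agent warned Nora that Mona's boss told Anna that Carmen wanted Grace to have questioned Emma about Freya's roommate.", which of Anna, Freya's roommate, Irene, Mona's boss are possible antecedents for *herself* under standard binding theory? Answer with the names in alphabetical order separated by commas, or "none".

Irene

*herself* is a reflexive; Principle A requires it to be bound within its binding domain — the matrix clause.
— Anna: object of the clause headed by 'told'; does not c-command the reflexive — cannot bind it (Principle A).
— Freya's roommate: second object of the clause headed by 'questioned'; does not c-command the reflexive — cannot bind it (Principle A).
— Irene: subject of the matrix clause; c-commands the reflexive within its binding domain — allowed (Principle A).
— Mona's boss: subject of the clause headed by 'told'; does not c-command the reflexive — cannot bind it (Principle A).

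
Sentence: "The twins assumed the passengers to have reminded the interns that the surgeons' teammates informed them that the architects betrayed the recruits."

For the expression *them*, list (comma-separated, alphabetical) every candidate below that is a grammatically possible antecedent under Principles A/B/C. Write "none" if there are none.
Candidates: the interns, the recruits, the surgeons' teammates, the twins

the interns, the twins

*them* is a pronoun; Principle B requires it to be free in its binding domain — the clause headed by 'informed'.
— the interns: object of the clause headed by 'reminded'; c-commands the pronoun but lies outside its binding domain — allowed.
— the recruits: object of the clause headed by 'betrayed'; is c-commanded by the pronoun; coreference would bind this R-expression — blocked (Principle C).
— the surgeons' teammates: subject of the clause headed by 'informed'; c-commands the pronoun within its binding domain — blocked (Principle B).
— the twins: subject of the matrix clause; c-commands the pronoun but lies outside its binding domain — allowed.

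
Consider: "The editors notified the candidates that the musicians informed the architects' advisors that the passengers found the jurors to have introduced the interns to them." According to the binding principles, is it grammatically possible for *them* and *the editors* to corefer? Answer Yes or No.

Yes

*them* is a pronoun; Principle B requires it to be free in its binding domain — the clause headed by 'introduced'.
— the editors: subject of the matrix clause; c-commands the pronoun but lies outside its binding domain — allowed.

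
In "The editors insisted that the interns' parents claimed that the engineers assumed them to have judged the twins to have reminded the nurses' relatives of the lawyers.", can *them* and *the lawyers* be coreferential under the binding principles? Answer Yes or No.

No

*the lawyers* is an R-expression; Principle C requires it to be free (not bound by any c-commanding expression).
— them: subject of the clause headed by 'judged'; the pronoun c-commands the R-expression — coreference blocked (Principle C).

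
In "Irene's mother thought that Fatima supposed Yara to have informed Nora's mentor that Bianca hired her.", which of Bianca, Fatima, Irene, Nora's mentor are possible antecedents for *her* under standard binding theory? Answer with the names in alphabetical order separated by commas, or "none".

*her* is a pronoun; Principle B requires it to be free in its binding domain — the clause headed by 'hired'.
— Bianca: subject of the clause headed by 'hired'; c-commands the pronoun within its binding domain — blocked (Principle B).
— Fatima: subject of the clause headed by 'supposed'; c-commands the pronoun but lies outside its binding domain — allowed.
— Irene: possessor inside the subject DP of the matrix clause; does not c-command the pronoun — Principle B does not apply; allowed.
— Nora's mentor: object of the clause headed by 'informed'; c-commands the pronoun but lies outside its binding domain — allowed.

Fatima, Irene, Nora's mentor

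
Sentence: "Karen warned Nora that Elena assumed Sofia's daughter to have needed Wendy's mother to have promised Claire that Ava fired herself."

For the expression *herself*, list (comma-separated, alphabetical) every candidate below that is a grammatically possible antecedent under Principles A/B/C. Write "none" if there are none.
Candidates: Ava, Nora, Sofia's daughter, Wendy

Ava

*herself* is a reflexive; Principle A requires it to be bound within its binding domain — the clause headed by 'fired'.
— Ava: subject of the clause headed by 'fired'; c-commands the reflexive within its binding domain — allowed (Principle A).
— Nora: object of the matrix clause; c-commands the reflexive but lies outside its binding domain — cannot bind it (Principle A).
— Sofia's daughter: subject of the clause headed by 'needed'; c-commands the reflexive but lies outside its binding domain — cannot bind it (Principle A).
— Wendy: possessor inside the subject DP of the clause headed by 'promised'; does not c-command the reflexive — cannot bind it (Principle A).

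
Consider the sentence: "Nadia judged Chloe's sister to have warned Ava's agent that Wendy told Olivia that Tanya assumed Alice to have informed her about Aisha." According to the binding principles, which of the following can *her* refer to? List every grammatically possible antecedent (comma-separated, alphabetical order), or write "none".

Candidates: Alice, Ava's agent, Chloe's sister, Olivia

*her* is a pronoun; Principle B requires it to be free in its binding domain — the clause headed by 'informed'.
— Alice: subject of the clause headed by 'informed'; c-commands the pronoun within its binding domain — blocked (Principle B).
— Ava's agent: object of the clause headed by 'warned'; c-commands the pronoun but lies outside its binding domain — allowed.
— Chloe's sister: subject of the clause headed by 'warned'; c-commands the pronoun but lies outside its binding domain — allowed.
— Olivia: object of the clause headed by 'told'; c-commands the pronoun but lies outside its binding domain — allowed.

Ava's agent, Chloe's sister, Olivia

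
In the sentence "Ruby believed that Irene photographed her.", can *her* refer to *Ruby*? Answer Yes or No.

*her* is a pronoun; Principle B requires it to be free in its binding domain — the clause headed by 'photographed'.
— Ruby: subject of the matrix clause; c-commands the pronoun but lies outside its binding domain — allowed.

Yes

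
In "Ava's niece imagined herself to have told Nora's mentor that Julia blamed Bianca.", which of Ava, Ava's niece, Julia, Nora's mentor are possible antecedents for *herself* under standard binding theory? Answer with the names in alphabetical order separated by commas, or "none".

*herself* is a reflexive; Principle A requires it to be bound within its binding domain — the matrix clause.
— Ava: possessor inside the subject DP of the matrix clause; does not c-command the reflexive — cannot bind it (Principle A).
— Ava's niece: subject of the matrix clause; c-commands the reflexive within its binding domain — allowed (Principle A).
— Julia: subject of the clause headed by 'blamed'; does not c-command the reflexive — cannot bind it (Principle A).
— Nora's mentor: object of the clause headed by 'told'; does not c-command the reflexive — cannot bind it (Principle A).

Ava's niece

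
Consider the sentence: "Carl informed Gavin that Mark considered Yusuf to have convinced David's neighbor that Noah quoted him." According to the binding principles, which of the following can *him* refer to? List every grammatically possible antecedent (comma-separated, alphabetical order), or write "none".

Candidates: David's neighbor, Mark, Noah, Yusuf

David's neighbor, Mark, Yusuf

*him* is a pronoun; Principle B requires it to be free in its binding domain — the clause headed by 'quoted'.
— David's neighbor: object of the clause headed by 'convinced'; c-commands the pronoun but lies outside its binding domain — allowed.
— Mark: subject of the clause headed by 'considered'; c-commands the pronoun but lies outside its binding domain — allowed.
— Noah: subject of the clause headed by 'quoted'; c-commands the pronoun within its binding domain — blocked (Principle B).
— Yusuf: subject of the clause headed by 'convinced'; c-commands the pronoun but lies outside its binding domain — allowed.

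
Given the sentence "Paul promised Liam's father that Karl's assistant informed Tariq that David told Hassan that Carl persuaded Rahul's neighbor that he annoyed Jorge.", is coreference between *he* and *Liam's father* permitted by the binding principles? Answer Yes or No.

Yes

*he* is a pronoun; Principle B requires it to be free in its binding domain — the clause headed by 'annoyed'.
— Liam's father: object of the matrix clause; c-commands the pronoun but lies outside its binding domain — allowed.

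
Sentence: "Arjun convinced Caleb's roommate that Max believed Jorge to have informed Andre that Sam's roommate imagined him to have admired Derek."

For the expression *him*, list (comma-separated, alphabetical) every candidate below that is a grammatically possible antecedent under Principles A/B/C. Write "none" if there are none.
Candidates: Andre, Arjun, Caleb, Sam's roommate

Andre, Arjun, Caleb

*him* is a pronoun; Principle B requires it to be free in its binding domain — the clause headed by 'imagined'.
— Andre: object of the clause headed by 'informed'; c-commands the pronoun but lies outside its binding domain — allowed.
— Arjun: subject of the matrix clause; c-commands the pronoun but lies outside its binding domain — allowed.
— Caleb: possessor inside the object DP of the matrix clause; does not c-command the pronoun — Principle B does not apply; allowed.
— Sam's roommate: subject of the clause headed by 'imagined'; c-commands the pronoun within its binding domain — blocked (Principle B).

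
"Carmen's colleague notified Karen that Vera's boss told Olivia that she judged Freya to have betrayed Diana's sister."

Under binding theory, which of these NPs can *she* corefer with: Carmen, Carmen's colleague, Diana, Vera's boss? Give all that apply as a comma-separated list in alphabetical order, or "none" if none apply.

*she* is a pronoun; Principle B requires it to be free in its binding domain — the clause headed by 'judged'.
— Carmen: possessor inside the subject DP of the matrix clause; does not c-command the pronoun — Principle B does not apply; allowed.
— Carmen's colleague: subject of the matrix clause; c-commands the pronoun but lies outside its binding domain — allowed.
— Diana: possessor inside the object DP of the clause headed by 'betrayed'; is c-commanded by the pronoun; coreference would bind this R-expression — blocked (Principle C).
— Vera's boss: subject of the clause headed by 'told'; c-commands the pronoun but lies outside its binding domain — allowed.

Carmen, Carmen's colleague, Vera's boss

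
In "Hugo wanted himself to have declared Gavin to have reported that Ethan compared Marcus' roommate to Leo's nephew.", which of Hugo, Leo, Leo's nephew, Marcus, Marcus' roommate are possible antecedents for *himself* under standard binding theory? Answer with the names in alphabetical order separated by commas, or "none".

*himself* is a reflexive; Principle A requires it to be bound within its binding domain — the matrix clause.
— Hugo: subject of the matrix clause; c-commands the reflexive within its binding domain — allowed (Principle A).
— Leo: possessor inside the second object DP of the clause headed by 'compared'; does not c-command the reflexive — cannot bind it (Principle A).
— Leo's nephew: second object of the clause headed by 'compared'; does not c-command the reflexive — cannot bind it (Principle A).
— Marcus: possessor inside the object DP of the clause headed by 'compared'; does not c-command the reflexive — cannot bind it (Principle A).
— Marcus' roommate: object of the clause headed by 'compared'; does not c-command the reflexive — cannot bind it (Principle A).

Hugo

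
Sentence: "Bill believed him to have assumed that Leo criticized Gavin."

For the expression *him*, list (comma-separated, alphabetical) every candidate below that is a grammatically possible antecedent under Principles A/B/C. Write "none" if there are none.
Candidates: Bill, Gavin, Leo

none

*him* is a pronoun; Principle B requires it to be free in its binding domain — the matrix clause.
— Bill: subject of the matrix clause; c-commands the pronoun within its binding domain — blocked (Principle B).
— Gavin: object of the clause headed by 'criticized'; is c-commanded by the pronoun; coreference would bind this R-expression — blocked (Principle C).
— Leo: subject of the clause headed by 'criticized'; is c-commanded by the pronoun; coreference would bind this R-expression — blocked (Principle C).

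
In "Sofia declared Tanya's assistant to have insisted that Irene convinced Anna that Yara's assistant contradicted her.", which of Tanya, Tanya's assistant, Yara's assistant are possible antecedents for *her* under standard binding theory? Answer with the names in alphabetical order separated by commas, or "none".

*her* is a pronoun; Principle B requires it to be free in its binding domain — the clause headed by 'contradicted'.
— Tanya: possessor inside the subject DP of the clause headed by 'insisted'; does not c-command the pronoun — Principle B does not apply; allowed.
— Tanya's assistant: subject of the clause headed by 'insisted'; c-commands the pronoun but lies outside its binding domain — allowed.
— Yara's assistant: subject of the clause headed by 'contradicted'; c-commands the pronoun within its binding domain — blocked (Principle B).

Tanya, Tanya's assistant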